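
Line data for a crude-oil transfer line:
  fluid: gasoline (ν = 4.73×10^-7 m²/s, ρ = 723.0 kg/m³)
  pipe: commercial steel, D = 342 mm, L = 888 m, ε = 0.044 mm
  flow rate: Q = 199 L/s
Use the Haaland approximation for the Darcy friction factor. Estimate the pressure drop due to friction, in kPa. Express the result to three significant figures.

V = 4Q/(πD²) = 4·0.199/(π·0.342²) = 2.166 m/s
Re = VD/ν = 2.166·0.342/4.73×10^-7 = 1.57×10^6 → turbulent
ε/D = 0.044/342 = 1.29×10^-4
Haaland: f = 0.01336
h_f = f(L/D)V²/(2g) = 0.01336·(888/0.342)·2.166²/(2·9.81) = 8.300 m
Δp = ρg·h_f = 723.0·9.81·8.300 = 58.87 kPa

Δp ≈ 58.9 kPa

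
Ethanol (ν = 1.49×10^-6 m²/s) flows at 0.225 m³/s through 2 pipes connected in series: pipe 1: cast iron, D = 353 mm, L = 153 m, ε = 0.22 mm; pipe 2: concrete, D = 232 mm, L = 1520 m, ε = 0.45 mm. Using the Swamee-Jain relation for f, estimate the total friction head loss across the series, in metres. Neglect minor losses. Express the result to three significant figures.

Pipe 1: V = 2.299 m/s, Re = 5.45×10^5, ε/D = 6.23×10^-4, f = 0.01844, h_1 = f(L/D)V²/2g = 2.153 m
Pipe 2: V = 5.323 m/s, Re = 8.29×10^5, ε/D = 0.00194, f = 0.02354, h_2 = f(L/D)V²/2g = 222.7 m
Series → Q common, losses add: H = Σh = 224.9 m

H ≈ 225 m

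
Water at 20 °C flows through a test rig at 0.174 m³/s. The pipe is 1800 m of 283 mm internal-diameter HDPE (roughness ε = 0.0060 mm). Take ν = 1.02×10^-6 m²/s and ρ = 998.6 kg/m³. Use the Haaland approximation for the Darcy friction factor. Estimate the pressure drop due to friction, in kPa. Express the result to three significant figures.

V = 4Q/(πD²) = 4·0.174/(π·0.283²) = 2.766 m/s
Re = VD/ν = 2.766·0.283/1.02×10^-6 = 7.67×10^5 → turbulent
ε/D = 0.0060/283 = 2.12×10^-5
Haaland: f = 0.01245
h_f = f(L/D)V²/(2g) = 0.01245·(1800/0.283)·2.766²/(2·9.81) = 30.89 m
Δp = ρg·h_f = 998.6·9.81·30.89 = 302.6 kPa

Δp ≈ 303 kPa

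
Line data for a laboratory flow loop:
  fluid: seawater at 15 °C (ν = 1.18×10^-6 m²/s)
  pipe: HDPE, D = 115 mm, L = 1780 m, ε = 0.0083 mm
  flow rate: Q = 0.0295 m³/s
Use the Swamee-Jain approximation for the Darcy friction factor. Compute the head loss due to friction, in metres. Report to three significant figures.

h_f ≈ 97.7 m

V = 4Q/(πD²) = 4·0.0295/(π·0.115²) = 2.840 m/s
Re = VD/ν = 2.840·0.115/1.18×10^-6 = 2.77×10^5 → turbulent
ε/D = 0.0083/115 = 7.22×10^-5
Swamee-Jain: f = 0.01535
h_f = f(L/D)V²/(2g) = 0.01535·(1780/0.115)·2.840²/(2·9.81) = 97.68 m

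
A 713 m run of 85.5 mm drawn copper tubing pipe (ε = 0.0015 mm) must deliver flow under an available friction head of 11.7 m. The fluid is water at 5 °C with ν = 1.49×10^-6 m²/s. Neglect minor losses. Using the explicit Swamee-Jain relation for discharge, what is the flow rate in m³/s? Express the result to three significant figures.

Q ≈ 0.00680 m³/s

Swamee-Jain (Type II): Q = -0.965·√(gD⁵h_f/L)·ln[ε/(3.7D) + √(3.17ν²L/(gD³h_f))]
√(gD⁵h_f/L) = √(9.81·0.0855⁵·11.7/713) = 8.576×10^-4
ε/(3.7D) = 4.74×10^-6; √(3.17ν²L/(gD³h_f)) = 2.64×10^-4
Q = -0.965·8.576×10^-4·ln(2.692×10^-4) = 0.006803 m³/s
Check: V = 1.18 m/s, Re = 6.80×10^4, f = 0.01948, h_f = 11.6 m ≈ 11.7 m ✓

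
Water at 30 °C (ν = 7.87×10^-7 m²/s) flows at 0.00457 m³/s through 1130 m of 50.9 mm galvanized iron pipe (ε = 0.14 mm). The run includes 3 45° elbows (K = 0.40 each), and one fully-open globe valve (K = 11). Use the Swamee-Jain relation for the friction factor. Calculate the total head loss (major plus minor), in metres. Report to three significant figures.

V = 4Q/(πD²) = 2.246 m/s; V²/2g = 0.2571 m
Re = 1.45×10^5, ε/D = 0.00275 → f = 0.02672 (Swamee-Jain)
Major: h_f = f(L/D)·V²/2g = 0.02672·22200·0.2571 = 152.5 m
Minor: ΣK = 12.2; h_m = ΣK·V²/2g = 3.136 m
Total H_L = 152.5 + 3.136 = 155.6 m

H_L ≈ 156 m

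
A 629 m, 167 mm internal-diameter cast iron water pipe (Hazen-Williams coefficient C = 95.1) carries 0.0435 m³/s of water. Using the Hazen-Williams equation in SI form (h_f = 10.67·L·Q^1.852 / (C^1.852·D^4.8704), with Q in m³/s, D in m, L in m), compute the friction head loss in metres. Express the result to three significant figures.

h_f ≈ 26.8 m

h_f = 10.67·629·0.0435^1.852 / (95.1^1.852·0.167^4.8704) = 26.75 m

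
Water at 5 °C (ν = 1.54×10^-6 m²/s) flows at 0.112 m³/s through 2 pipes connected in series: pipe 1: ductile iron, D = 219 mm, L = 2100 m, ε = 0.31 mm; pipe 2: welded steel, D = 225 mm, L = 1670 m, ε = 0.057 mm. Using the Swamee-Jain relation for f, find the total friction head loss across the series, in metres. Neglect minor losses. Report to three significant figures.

H ≈ 144 m

Pipe 1: V = 2.973 m/s, Re = 4.23×10^5, ε/D = 0.00142, f = 0.02209, h_1 = f(L/D)V²/2g = 95.43 m
Pipe 2: V = 2.817 m/s, Re = 4.12×10^5, ε/D = 2.53×10^-4, f = 0.01624, h_2 = f(L/D)V²/2g = 48.75 m
Series → Q common, losses add: H = Σh = 144.2 m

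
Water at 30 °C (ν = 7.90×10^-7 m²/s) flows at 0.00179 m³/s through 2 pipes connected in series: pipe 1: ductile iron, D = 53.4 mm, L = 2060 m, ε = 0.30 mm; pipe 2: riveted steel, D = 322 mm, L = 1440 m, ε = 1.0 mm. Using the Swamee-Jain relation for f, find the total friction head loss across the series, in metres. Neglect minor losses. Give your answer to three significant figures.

Pipe 1: V = 0.7992 m/s, Re = 5.40×10^4, ε/D = 0.00562, f = 0.03338, h_1 = f(L/D)V²/2g = 41.93 m
Pipe 2: V = 0.02198 m/s, Re = 8960, ε/D = 0.00311, f = 0.03658, h_2 = f(L/D)V²/2g = 0.004029 m
Series → Q common, losses add: H = Σh = 41.93 m

H ≈ 41.9 m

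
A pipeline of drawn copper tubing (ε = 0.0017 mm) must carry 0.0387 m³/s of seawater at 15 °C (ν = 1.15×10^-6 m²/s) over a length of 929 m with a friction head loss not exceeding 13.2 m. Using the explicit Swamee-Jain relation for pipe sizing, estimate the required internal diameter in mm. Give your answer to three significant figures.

Swamee-Jain (Type III): D = 0.66·[ε^1.25·(LQ²/(gh_f))^4.75 + ν·Q^9.4·(L/(gh_f))^5.2]^0.04
LQ²/(gh_f) = 0.01074; L/(gh_f) = 7.174
Term 1 = ε^1.25·(…)^4.75 = 2.73×10^-17; Term 2 = ν·Q^9.4·(…)^5.2 = 1.72×10^-15
D = 0.66·(2.73×10^-17 + 1.72×10^-15)^0.04 = 0.1695 m = 170 mm
Check: V = 1.71 m/s, Re = 2.53×10^5, f = 0.01495, h_f = 12.3 m ≈ 13.2 m ✓

D ≈ 170 mm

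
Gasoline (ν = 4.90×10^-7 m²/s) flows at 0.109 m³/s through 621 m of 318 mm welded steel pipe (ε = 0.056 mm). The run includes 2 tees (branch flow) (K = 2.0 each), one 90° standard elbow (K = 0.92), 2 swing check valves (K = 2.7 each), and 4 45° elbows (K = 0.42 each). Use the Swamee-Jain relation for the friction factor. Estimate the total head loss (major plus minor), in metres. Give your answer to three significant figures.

H_L ≈ 3.89 m

V = 4Q/(πD²) = 1.372 m/s; V²/2g = 0.09600 m
Re = 8.91×10^5, ε/D = 1.76×10^-4 → f = 0.01461 (Swamee-Jain)
Major: h_f = f(L/D)·V²/2g = 0.01461·1953·0.09600 = 2.738 m
Minor: ΣK = 12.0; h_m = ΣK·V²/2g = 1.152 m
Total H_L = 2.738 + 1.152 = 3.890 m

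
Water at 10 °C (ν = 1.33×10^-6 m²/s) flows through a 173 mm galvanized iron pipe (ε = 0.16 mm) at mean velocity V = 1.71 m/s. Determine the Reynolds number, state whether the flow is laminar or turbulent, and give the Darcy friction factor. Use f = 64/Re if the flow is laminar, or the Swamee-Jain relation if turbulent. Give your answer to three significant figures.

Re ≈ 2.22×10^5; turbulent; f ≈ 0.0208

Re = VD/ν = 1.710·0.173/1.33×10^-6 = 2.22×10^5
Re > 4000 → turbulent; ε/D = 9.25×10^-4
Swamee-Jain: f = 0.02076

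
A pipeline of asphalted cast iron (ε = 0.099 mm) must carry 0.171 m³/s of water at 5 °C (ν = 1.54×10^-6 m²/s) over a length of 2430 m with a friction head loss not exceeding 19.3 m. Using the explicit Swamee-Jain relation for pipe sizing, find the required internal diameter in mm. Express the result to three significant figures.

D ≈ 352 mm

Swamee-Jain (Type III): D = 0.66·[ε^1.25·(LQ²/(gh_f))^4.75 + ν·Q^9.4·(L/(gh_f))^5.2]^0.04
LQ²/(gh_f) = 0.3753; L/(gh_f) = 12.83
Term 1 = ε^1.25·(…)^4.75 = 9.39×10^-8; Term 2 = ν·Q^9.4·(…)^5.2 = 5.51×10^-8
D = 0.66·(9.39×10^-8 + 5.51×10^-8)^0.04 = 0.3519 m = 352 mm
Check: V = 1.76 m/s, Re = 4.02×10^5, f = 0.01650, h_f = 17.9 m ≈ 19.3 m ✓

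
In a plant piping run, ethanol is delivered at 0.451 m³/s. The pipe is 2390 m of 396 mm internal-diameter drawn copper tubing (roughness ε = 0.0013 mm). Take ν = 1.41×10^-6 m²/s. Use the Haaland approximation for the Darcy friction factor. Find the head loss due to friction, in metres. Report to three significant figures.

V = 4Q/(πD²) = 4·0.451/(π·0.396²) = 3.662 m/s
Re = VD/ν = 3.662·0.396/1.41×10^-6 = 1.03×10^6 → turbulent
ε/D = 0.0013/396 = 3.28×10^-6
Haaland: f = 0.01159
h_f = f(L/D)V²/(2g) = 0.01159·(2390/0.396)·3.662²/(2·9.81) = 47.79 m

h_f ≈ 47.8 m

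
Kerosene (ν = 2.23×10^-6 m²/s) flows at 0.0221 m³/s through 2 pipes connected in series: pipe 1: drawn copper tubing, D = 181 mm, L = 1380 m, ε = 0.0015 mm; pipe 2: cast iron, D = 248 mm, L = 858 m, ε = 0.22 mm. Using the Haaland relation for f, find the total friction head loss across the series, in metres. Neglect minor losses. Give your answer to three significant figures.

Pipe 1: V = 0.8589 m/s, Re = 6.97×10^4, ε/D = 8.29×10^-6, f = 0.01927, h_1 = f(L/D)V²/2g = 5.524 m
Pipe 2: V = 0.4575 m/s, Re = 5.09×10^4, ε/D = 8.87×10^-4, f = 0.02335, h_2 = f(L/D)V²/2g = 0.8619 m
Series → Q common, losses add: H = Σh = 6.386 m

H ≈ 6.39 m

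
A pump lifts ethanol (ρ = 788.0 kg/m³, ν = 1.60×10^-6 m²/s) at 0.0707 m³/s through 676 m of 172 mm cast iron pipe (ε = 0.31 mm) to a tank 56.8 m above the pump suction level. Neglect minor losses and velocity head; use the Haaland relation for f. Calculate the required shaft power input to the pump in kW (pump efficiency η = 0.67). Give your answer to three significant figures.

V = 4Q/(πD²) = 3.043 m/s; Re = 3.27×10^5; ε/D = 0.00180; f = 0.02336
h_f = f(L/D)V²/2g = 43.32 m
Total head H = z + h_f = 56.8 + 43.32 = 100.1 m
P_hyd = ρgQH = 788.0·9.81·0.0707·100.1 = 54.72 kW
P_shaft = P_hyd/η = 54.72/0.67 = 81.67 kW

P_shaft ≈ 81.7 kW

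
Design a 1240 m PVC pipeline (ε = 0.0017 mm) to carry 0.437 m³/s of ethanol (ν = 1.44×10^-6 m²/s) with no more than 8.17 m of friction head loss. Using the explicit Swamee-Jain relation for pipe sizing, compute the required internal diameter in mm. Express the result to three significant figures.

D ≈ 499 mm

Swamee-Jain (Type III): D = 0.66·[ε^1.25·(LQ²/(gh_f))^4.75 + ν·Q^9.4·(L/(gh_f))^5.2]^0.04
LQ²/(gh_f) = 2.955; L/(gh_f) = 15.47
Term 1 = ε^1.25·(…)^4.75 = 1.05×10^-5; Term 2 = ν·Q^9.4·(…)^5.2 = 9.21×10^-4
D = 0.66·(1.05×10^-5 + 9.21×10^-4)^0.04 = 0.4993 m = 499 mm
Check: V = 2.23 m/s, Re = 7.74×10^5, f = 0.01220, h_f = 7.69 m ≈ 8.17 m ✓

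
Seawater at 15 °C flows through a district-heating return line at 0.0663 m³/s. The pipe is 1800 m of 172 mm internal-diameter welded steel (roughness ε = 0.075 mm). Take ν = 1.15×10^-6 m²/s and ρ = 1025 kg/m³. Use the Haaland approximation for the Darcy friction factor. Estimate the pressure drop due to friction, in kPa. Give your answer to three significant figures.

Δp ≈ 755 kPa

V = 4Q/(πD²) = 4·0.0663/(π·0.172²) = 2.853 m/s
Re = VD/ν = 2.853·0.172/1.15×10^-6 = 4.27×10^5 → turbulent
ε/D = 0.075/172 = 4.36×10^-4
Haaland: f = 0.01730
h_f = f(L/D)V²/(2g) = 0.01730·(1800/0.172)·2.853²/(2·9.81) = 75.13 m
Δp = ρg·h_f = 1025·9.81·75.13 = 755.5 kPa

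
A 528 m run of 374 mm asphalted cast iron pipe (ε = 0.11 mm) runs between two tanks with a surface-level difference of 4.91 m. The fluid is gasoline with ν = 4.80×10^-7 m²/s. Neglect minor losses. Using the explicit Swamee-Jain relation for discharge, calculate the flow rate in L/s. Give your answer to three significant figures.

Q ≈ 232 L/s

Swamee-Jain (Type II): Q = -0.965·√(gD⁵h_f/L)·ln[ε/(3.7D) + √(3.17ν²L/(gD³h_f))]
√(gD⁵h_f/L) = √(9.81·0.374⁵·4.91/528) = 0.02584
ε/(3.7D) = 7.95×10^-5; √(3.17ν²L/(gD³h_f)) = 1.24×10^-5
Q = -0.965·0.02584·ln(9.186×10^-5) = 0.2318 m³/s
Check: V = 2.11 m/s, Re = 1.64×10^6, f = 0.01542, h_f = 4.94 m ≈ 4.91 m ✓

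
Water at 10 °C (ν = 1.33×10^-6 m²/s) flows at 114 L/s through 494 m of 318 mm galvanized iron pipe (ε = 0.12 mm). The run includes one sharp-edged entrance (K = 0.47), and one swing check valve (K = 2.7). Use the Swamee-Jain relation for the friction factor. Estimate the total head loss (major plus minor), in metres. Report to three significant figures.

H_L ≈ 3.17 m

V = 4Q/(πD²) = 1.435 m/s; V²/2g = 0.1050 m
Re = 3.43×10^5, ε/D = 3.77×10^-4 → f = 0.01740 (Swamee-Jain)
Major: h_f = f(L/D)·V²/2g = 0.01740·1553·0.1050 = 2.838 m
Minor: ΣK = 3.17; h_m = ΣK·V²/2g = 0.3329 m
Total H_L = 2.838 + 0.3329 = 3.171 m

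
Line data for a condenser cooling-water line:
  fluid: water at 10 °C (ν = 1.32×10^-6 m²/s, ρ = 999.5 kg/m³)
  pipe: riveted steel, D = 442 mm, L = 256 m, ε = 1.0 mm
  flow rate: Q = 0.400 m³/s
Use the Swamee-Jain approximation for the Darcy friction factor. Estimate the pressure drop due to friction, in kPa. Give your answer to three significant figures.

Δp ≈ 48.2 kPa

V = 4Q/(πD²) = 4·0.400/(π·0.442²) = 2.607 m/s
Re = VD/ν = 2.607·0.442/1.32×10^-6 = 8.73×10^5 → turbulent
ε/D = 1.0/442 = 0.00226
Swamee-Jain: f = 0.02448
h_f = f(L/D)V²/(2g) = 0.02448·(256/0.442)·2.607²/(2·9.81) = 4.911 m
Δp = ρg·h_f = 999.5·9.81·4.911 = 48.15 kPa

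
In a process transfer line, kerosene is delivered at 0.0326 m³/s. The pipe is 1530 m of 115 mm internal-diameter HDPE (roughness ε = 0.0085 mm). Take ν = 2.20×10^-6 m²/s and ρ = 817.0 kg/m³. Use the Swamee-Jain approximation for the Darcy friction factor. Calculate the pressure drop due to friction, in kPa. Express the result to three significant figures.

V = 4Q/(πD²) = 4·0.0326/(π·0.115²) = 3.139 m/s
Re = VD/ν = 3.139·0.115/2.20×10^-6 = 1.64×10^5 → turbulent
ε/D = 0.0085/115 = 7.39×10^-5
Swamee-Jain: f = 0.01673
h_f = f(L/D)V²/(2g) = 0.01673·(1530/0.115)·3.139²/(2·9.81) = 111.7 m
Δp = ρg·h_f = 817.0·9.81·111.7 = 895.6 kPa

Δp ≈ 896 kPa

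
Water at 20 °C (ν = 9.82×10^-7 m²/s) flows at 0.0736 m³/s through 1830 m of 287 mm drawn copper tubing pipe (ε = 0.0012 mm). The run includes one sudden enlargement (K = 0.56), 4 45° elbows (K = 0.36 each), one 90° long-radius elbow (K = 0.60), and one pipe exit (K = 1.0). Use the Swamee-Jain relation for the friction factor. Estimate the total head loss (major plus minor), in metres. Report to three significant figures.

H_L ≈ 6.19 m

V = 4Q/(πD²) = 1.138 m/s; V²/2g = 0.06597 m
Re = 3.33×10^5, ε/D = 4.18×10^-6 → f = 0.01415 (Swamee-Jain)
Major: h_f = f(L/D)·V²/2g = 0.01415·6376·0.06597 = 5.954 m
Minor: ΣK = 3.60; h_m = ΣK·V²/2g = 0.2375 m
Total H_L = 5.954 + 0.2375 = 6.191 m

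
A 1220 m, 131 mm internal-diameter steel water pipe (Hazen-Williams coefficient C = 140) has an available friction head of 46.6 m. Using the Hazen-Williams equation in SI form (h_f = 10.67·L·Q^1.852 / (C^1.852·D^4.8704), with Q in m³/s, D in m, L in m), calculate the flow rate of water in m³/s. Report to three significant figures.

Q ≈ 0.0319 m³/s

Rearranging: Q = [h_f·C^1.852·D^4.8704 / (10.67·L)]^(1/1.852)
Q = [46.6·140^1.852·0.131^4.8704 / (10.67·1220)]^0.540 = 0.03191 m³/s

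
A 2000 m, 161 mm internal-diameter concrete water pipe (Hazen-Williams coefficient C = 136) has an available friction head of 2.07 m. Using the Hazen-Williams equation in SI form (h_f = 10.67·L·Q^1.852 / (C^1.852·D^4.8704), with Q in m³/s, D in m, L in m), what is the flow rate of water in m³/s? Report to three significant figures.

Q ≈ 0.00760 m³/s

Rearranging: Q = [h_f·C^1.852·D^4.8704 / (10.67·L)]^(1/1.852)
Q = [2.07·136^1.852·0.161^4.8704 / (10.67·2000)]^0.540 = 0.007598 m³/s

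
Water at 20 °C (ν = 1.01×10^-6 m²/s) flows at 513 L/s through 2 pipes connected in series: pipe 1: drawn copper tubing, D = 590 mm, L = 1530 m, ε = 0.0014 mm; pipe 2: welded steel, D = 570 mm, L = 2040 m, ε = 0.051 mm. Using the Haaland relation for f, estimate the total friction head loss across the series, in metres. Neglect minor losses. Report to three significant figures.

Pipe 1: V = 1.876 m/s, Re = 1.10×10^6, ε/D = 2.37×10^-6, f = 0.01145, h_1 = f(L/D)V²/2g = 5.328 m
Pipe 2: V = 2.010 m/s, Re = 1.13×10^6, ε/D = 8.95×10^-5, f = 0.01303, h_2 = f(L/D)V²/2g = 9.607 m
Series → Q common, losses add: H = Σh = 14.94 m

H ≈ 14.9 m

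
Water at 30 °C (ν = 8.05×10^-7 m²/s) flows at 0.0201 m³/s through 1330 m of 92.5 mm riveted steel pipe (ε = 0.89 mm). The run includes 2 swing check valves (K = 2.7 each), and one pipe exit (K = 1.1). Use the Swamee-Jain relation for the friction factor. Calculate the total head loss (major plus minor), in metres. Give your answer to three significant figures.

H_L ≈ 250 m

V = 4Q/(πD²) = 2.991 m/s; V²/2g = 0.4560 m
Re = 3.44×10^5, ε/D = 0.00962 → f = 0.03770 (Swamee-Jain)
Major: h_f = f(L/D)·V²/2g = 0.03770·14378·0.4560 = 247.2 m
Minor: ΣK = 6.50; h_m = ΣK·V²/2g = 2.964 m
Total H_L = 247.2 + 2.964 = 250.1 m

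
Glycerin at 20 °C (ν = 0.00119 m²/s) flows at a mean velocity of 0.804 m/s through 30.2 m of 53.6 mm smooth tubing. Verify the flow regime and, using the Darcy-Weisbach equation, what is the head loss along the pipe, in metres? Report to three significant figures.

Re = VD/ν = 0.804·0.05360/0.00119 = 36.2 → laminar (Re < 2300)
f = 64/Re = 1.767
h_f = f(L/D)V²/(2g) = 1.767·(30.2/0.05360)·0.804²/(2·9.81) = 32.81 m

h_f ≈ 32.8 m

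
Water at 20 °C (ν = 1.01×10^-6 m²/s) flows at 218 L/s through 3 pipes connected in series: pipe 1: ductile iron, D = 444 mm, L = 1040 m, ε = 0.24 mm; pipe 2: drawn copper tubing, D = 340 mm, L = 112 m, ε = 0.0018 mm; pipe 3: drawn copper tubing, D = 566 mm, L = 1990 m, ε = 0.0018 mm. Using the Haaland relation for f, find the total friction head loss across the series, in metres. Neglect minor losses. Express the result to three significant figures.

Pipe 1: V = 1.408 m/s, Re = 6.19×10^5, ε/D = 5.41×10^-4, f = 0.01769, h_1 = f(L/D)V²/2g = 4.186 m
Pipe 2: V = 2.401 m/s, Re = 8.08×10^5, ε/D = 5.29×10^-6, f = 0.01209, h_2 = f(L/D)V²/2g = 1.170 m
Pipe 3: V = 0.8664 m/s, Re = 4.86×10^5, ε/D = 3.18×10^-6, f = 0.01317, h_3 = f(L/D)V²/2g = 1.771 m
Series → Q common, losses add: H = Σh = 7.127 m

H ≈ 7.13 m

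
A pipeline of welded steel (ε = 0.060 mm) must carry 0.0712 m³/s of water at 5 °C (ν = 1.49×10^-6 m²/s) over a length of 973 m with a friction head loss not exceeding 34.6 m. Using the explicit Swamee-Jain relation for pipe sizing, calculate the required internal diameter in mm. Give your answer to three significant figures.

Swamee-Jain (Type III): D = 0.66·[ε^1.25·(LQ²/(gh_f))^4.75 + ν·Q^9.4·(L/(gh_f))^5.2]^0.04
LQ²/(gh_f) = 0.01453; L/(gh_f) = 2.867
Term 1 = ε^1.25·(…)^4.75 = 9.86×10^-15; Term 2 = ν·Q^9.4·(…)^5.2 = 5.82×10^-15
D = 0.66·(9.86×10^-15 + 5.82×10^-15)^0.04 = 0.1851 m = 185 mm
Check: V = 2.65 m/s, Re = 3.29×10^5, f = 0.01709, h_f = 32.1 m ≈ 34.6 m ✓

D ≈ 185 mm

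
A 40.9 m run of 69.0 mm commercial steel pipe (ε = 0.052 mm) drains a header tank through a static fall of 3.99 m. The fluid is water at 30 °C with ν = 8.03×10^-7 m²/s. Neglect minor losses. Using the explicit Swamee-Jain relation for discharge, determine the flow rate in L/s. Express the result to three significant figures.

Q ≈ 9.64 L/s

Swamee-Jain (Type II): Q = -0.965·√(gD⁵h_f/L)·ln[ε/(3.7D) + √(3.17ν²L/(gD³h_f))]
√(gD⁵h_f/L) = √(9.81·0.0690⁵·3.99/40.9) = 0.001223
ε/(3.7D) = 2.04×10^-4; √(3.17ν²L/(gD³h_f)) = 8.06×10^-5
Q = -0.965·0.001223·ln(2.843×10^-4) = 0.009640 m³/s
Check: V = 2.58 m/s, Re = 2.22×10^5, f = 0.02002, h_f = 4.02 m ≈ 3.99 m ✓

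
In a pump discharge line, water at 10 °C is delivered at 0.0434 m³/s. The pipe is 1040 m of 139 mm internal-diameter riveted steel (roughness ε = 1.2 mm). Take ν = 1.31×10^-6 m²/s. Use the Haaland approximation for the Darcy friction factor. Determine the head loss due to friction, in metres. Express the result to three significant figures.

h_f ≈ 113 m

V = 4Q/(πD²) = 4·0.0434/(π·0.139²) = 2.860 m/s
Re = VD/ν = 2.860·0.139/1.31×10^-6 = 3.03×10^5 → turbulent
ε/D = 1.2/139 = 0.00863
Haaland: f = 0.03636
h_f = f(L/D)V²/(2g) = 0.03636·(1040/0.139)·2.860²/(2·9.81) = 113.4 m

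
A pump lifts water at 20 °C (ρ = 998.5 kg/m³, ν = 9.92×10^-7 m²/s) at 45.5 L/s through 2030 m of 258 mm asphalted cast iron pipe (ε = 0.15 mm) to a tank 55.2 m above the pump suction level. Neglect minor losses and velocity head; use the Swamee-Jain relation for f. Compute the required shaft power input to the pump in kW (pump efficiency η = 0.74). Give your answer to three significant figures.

P_shaft ≈ 36.8 kW

V = 4Q/(πD²) = 0.8703 m/s; Re = 2.26×10^5; ε/D = 5.81×10^-4; f = 0.01916
h_f = f(L/D)V²/2g = 5.820 m
Total head H = z + h_f = 55.2 + 5.820 = 61.02 m
P_hyd = ρgQH = 998.5·9.81·0.0455·61.02 = 27.20 kW
P_shaft = P_hyd/η = 27.20/0.74 = 36.75 kW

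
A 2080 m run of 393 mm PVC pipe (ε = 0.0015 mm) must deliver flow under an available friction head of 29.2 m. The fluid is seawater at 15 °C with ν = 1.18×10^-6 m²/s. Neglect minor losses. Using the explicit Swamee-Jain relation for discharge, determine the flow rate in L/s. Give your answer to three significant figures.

Q ≈ 369 L/s

Swamee-Jain (Type II): Q = -0.965·√(gD⁵h_f/L)·ln[ε/(3.7D) + √(3.17ν²L/(gD³h_f))]
√(gD⁵h_f/L) = √(9.81·0.393⁵·29.2/2080) = 0.03593
ε/(3.7D) = 1.03×10^-6; √(3.17ν²L/(gD³h_f)) = 2.30×10^-5
Q = -0.965·0.03593·ln(2.401×10^-5) = 0.3688 m³/s
Check: V = 3.04 m/s, Re = 1.01×10^6, f = 0.01168, h_f = 29.1 m ≈ 29.2 m ✓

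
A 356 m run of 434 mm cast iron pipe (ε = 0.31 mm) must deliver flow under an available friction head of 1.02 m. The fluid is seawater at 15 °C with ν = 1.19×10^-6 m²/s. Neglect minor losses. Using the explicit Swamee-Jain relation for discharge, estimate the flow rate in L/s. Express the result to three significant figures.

Swamee-Jain (Type II): Q = -0.965·√(gD⁵h_f/L)·ln[ε/(3.7D) + √(3.17ν²L/(gD³h_f))]
√(gD⁵h_f/L) = √(9.81·0.434⁵·1.02/356) = 0.02080
ε/(3.7D) = 1.93×10^-4; √(3.17ν²L/(gD³h_f)) = 4.42×10^-5
Q = -0.965·0.02080·ln(2.373×10^-4) = 0.1676 m³/s
Check: V = 1.13 m/s, Re = 4.13×10^5, f = 0.01915, h_f = 1.03 m ≈ 1.02 m ✓

Q ≈ 168 L/s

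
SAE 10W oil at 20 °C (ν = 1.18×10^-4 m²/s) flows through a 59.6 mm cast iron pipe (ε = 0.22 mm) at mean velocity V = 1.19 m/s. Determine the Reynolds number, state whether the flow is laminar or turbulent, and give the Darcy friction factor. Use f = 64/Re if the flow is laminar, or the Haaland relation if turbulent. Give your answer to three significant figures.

Re = VD/ν = 1.190·0.0596/1.18×10^-4 = 601
Re < 2300 → laminar → f = 64/Re = 0.1065

Re ≈ 601; laminar; f = 64/Re ≈ 0.106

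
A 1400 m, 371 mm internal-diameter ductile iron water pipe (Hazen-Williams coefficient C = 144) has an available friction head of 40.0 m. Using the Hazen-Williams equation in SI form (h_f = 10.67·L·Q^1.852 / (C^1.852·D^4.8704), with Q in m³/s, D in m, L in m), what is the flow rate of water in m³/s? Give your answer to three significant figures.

Rearranging: Q = [h_f·C^1.852·D^4.8704 / (10.67·L)]^(1/1.852)
Q = [40.0·144^1.852·0.371^4.8704 / (10.67·1400)]^0.540 = 0.4335 m³/s

Q ≈ 0.434 m³/s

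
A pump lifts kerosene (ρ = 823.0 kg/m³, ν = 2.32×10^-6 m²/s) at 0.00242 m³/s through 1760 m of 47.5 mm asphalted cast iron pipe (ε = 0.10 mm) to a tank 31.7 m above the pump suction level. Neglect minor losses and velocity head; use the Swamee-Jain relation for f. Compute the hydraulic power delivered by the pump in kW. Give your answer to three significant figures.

V = 4Q/(πD²) = 1.366 m/s; Re = 2.80×10^4; ε/D = 0.00211; f = 0.02887
h_f = f(L/D)V²/2g = 101.7 m
Total head H = z + h_f = 31.7 + 101.7 = 133.4 m
P_hyd = ρgQH = 823.0·9.81·0.00242·133.4 = 2.606 kW

P_hyd ≈ 2.61 kW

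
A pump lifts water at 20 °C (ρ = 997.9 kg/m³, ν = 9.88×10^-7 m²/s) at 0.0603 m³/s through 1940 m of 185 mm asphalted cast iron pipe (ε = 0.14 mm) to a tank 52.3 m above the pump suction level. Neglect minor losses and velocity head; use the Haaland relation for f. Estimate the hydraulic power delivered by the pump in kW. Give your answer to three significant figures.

P_hyd ≈ 61.3 kW

V = 4Q/(πD²) = 2.243 m/s; Re = 4.20×10^5; ε/D = 7.57×10^-4; f = 0.01915
h_f = f(L/D)V²/2g = 51.52 m
Total head H = z + h_f = 52.3 + 51.52 = 103.8 m
P_hyd = ρgQH = 997.9·9.81·0.0603·103.8 = 61.28 kW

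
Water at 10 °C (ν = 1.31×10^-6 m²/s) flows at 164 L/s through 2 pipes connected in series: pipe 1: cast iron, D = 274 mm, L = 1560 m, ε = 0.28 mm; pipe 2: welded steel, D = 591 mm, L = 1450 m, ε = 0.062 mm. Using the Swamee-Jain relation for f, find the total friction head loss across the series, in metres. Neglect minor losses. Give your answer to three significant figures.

Pipe 1: V = 2.781 m/s, Re = 5.82×10^5, ε/D = 0.00102, f = 0.02036, h_1 = f(L/D)V²/2g = 45.71 m
Pipe 2: V = 0.5978 m/s, Re = 2.70×10^5, ε/D = 1.05×10^-4, f = 0.01571, h_2 = f(L/D)V²/2g = 0.7023 m
Series → Q common, losses add: H = Σh = 46.41 m

H ≈ 46.4 m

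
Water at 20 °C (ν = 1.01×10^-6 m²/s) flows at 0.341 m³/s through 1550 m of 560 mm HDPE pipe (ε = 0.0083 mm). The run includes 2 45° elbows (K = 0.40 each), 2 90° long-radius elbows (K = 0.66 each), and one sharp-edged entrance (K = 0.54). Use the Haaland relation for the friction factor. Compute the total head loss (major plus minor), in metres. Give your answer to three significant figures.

V = 4Q/(πD²) = 1.384 m/s; V²/2g = 0.09770 m
Re = 7.68×10^5, ε/D = 1.48×10^-5 → f = 0.01235 (Haaland)
Major: h_f = f(L/D)·V²/2g = 0.01235·2768·0.09770 = 3.339 m
Minor: ΣK = 2.66; h_m = ΣK·V²/2g = 0.2599 m
Total H_L = 3.339 + 0.2599 = 3.599 m

H_L ≈ 3.60 m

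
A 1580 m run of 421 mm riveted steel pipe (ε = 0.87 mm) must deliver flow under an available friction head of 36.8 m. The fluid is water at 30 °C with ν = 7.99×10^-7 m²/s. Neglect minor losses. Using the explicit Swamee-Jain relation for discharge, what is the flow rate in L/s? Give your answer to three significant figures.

Swamee-Jain (Type II): Q = -0.965·√(gD⁵h_f/L)·ln[ε/(3.7D) + √(3.17ν²L/(gD³h_f))]
√(gD⁵h_f/L) = √(9.81·0.421⁵·36.8/1580) = 0.05497
ε/(3.7D) = 5.59×10^-4; √(3.17ν²L/(gD³h_f)) = 1.09×10^-5
Q = -0.965·0.05497·ln(5.694×10^-4) = 0.3963 m³/s
Check: V = 2.85 m/s, Re = 1.50×10^6, f = 0.02380, h_f = 36.9 m ≈ 36.8 m ✓

Q ≈ 396 L/s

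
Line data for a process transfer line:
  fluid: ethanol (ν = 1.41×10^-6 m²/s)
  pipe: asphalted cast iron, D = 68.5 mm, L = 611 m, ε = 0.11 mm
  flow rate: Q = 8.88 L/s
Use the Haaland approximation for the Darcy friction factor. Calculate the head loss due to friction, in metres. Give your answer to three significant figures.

h_f ≈ 62.4 m

V = 4Q/(πD²) = 4·0.00888/(π·0.0685²) = 2.410 m/s
Re = VD/ν = 2.410·0.0685/1.41×10^-6 = 1.17×10^5 → turbulent
ε/D = 0.11/68.5 = 0.00161
Haaland: f = 0.02365
h_f = f(L/D)V²/(2g) = 0.02365·(611/0.0685)·2.410²/(2·9.81) = 62.43 m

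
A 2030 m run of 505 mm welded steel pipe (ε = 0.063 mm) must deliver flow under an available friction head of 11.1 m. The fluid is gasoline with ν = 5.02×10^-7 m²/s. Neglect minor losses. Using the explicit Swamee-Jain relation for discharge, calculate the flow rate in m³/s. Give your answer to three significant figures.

Swamee-Jain (Type II): Q = -0.965·√(gD⁵h_f/L)·ln[ε/(3.7D) + √(3.17ν²L/(gD³h_f))]
√(gD⁵h_f/L) = √(9.81·0.505⁵·11.1/2030) = 0.04197
ε/(3.7D) = 3.37×10^-5; √(3.17ν²L/(gD³h_f)) = 1.08×10^-5
Q = -0.965·0.04197·ln(4.447×10^-5) = 0.4059 m³/s
Check: V = 2.03 m/s, Re = 2.04×10^6, f = 0.01328, h_f = 11.2 m ≈ 11.1 m ✓

Q ≈ 0.406 m³/s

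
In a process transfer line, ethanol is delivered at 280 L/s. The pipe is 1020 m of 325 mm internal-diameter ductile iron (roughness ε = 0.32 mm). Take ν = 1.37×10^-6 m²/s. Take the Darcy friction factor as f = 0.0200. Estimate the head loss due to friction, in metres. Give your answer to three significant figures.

h_f ≈ 36.4 m

V = 4Q/(πD²) = 4·0.280/(π·0.325²) = 3.375 m/s
h_f = f(L/D)V²/(2g) = 0.02000·(1020/0.325)·3.375²/(2·9.81) = 36.45 m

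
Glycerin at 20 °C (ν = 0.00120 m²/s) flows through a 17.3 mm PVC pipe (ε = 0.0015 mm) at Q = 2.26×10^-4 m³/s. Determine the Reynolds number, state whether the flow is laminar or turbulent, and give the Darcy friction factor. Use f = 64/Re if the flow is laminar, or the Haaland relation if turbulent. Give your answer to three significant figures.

Re ≈ 13.9; laminar; f = 64/Re ≈ 4.62

V = 4Q/(πD²) = 0.9614 m/s
Re = VD/ν = 0.9614·0.0173/0.00120 = 13.9
Re < 2300 → laminar → f = 64/Re = 4.617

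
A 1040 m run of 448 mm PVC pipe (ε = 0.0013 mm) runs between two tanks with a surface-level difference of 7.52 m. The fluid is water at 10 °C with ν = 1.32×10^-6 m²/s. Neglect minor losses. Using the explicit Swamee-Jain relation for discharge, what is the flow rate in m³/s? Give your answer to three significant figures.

Swamee-Jain (Type II): Q = -0.965·√(gD⁵h_f/L)·ln[ε/(3.7D) + √(3.17ν²L/(gD³h_f))]
√(gD⁵h_f/L) = √(9.81·0.448⁵·7.52/1040) = 0.03578
ε/(3.7D) = 7.84×10^-7; √(3.17ν²L/(gD³h_f)) = 2.94×10^-5
Q = -0.965·0.03578·ln(3.021×10^-5) = 0.3593 m³/s
Check: V = 2.28 m/s, Re = 7.74×10^5, f = 0.01219, h_f = 7.49 m ≈ 7.52 m ✓

Q ≈ 0.359 m³/s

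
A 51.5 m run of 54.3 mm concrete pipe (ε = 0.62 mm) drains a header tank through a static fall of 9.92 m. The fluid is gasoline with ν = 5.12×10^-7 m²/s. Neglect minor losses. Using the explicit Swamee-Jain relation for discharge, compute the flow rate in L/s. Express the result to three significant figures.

Swamee-Jain (Type II): Q = -0.965·√(gD⁵h_f/L)·ln[ε/(3.7D) + √(3.17ν²L/(gD³h_f))]
√(gD⁵h_f/L) = √(9.81·0.0543⁵·9.92/51.5) = 9.445×10^-4
ε/(3.7D) = 0.00309; √(3.17ν²L/(gD³h_f)) = 5.24×10^-5
Q = -0.965·9.445×10^-4·ln(0.003138) = 0.005253 m³/s
Check: V = 2.27 m/s, Re = 2.41×10^5, f = 0.04003, h_f = 9.96 m ≈ 9.92 m ✓

Q ≈ 5.25 L/s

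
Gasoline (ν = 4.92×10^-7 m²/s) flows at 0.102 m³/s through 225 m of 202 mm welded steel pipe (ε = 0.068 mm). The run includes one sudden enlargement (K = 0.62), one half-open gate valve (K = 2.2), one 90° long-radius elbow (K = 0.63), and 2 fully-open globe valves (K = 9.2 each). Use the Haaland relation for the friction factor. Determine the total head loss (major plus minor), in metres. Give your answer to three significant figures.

H_L ≈ 20.4 m

V = 4Q/(πD²) = 3.183 m/s; V²/2g = 0.5163 m
Re = 1.31×10^6, ε/D = 3.37×10^-4 → f = 0.01579 (Haaland)
Major: h_f = f(L/D)·V²/2g = 0.01579·1114·0.5163 = 9.083 m
Minor: ΣK = 21.8; h_m = ΣK·V²/2g = 11.28 m
Total H_L = 9.083 + 11.28 = 20.37 m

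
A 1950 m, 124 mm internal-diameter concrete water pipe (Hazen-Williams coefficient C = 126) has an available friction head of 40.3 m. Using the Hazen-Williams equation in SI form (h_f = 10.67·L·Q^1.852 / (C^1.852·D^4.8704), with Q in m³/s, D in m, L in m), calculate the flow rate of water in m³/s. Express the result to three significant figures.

Rearranging: Q = [h_f·C^1.852·D^4.8704 / (10.67·L)]^(1/1.852)
Q = [40.3·126^1.852·0.124^4.8704 / (10.67·1950)]^0.540 = 0.01784 m³/s

Q ≈ 0.0178 m³/s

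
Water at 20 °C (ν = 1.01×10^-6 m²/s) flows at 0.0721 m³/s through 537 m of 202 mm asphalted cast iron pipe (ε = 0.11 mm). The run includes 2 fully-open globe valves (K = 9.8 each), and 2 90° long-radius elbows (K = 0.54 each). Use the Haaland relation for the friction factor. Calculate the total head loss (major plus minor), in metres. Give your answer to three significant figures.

V = 4Q/(πD²) = 2.250 m/s; V²/2g = 0.2580 m
Re = 4.50×10^5, ε/D = 5.45×10^-4 → f = 0.01794 (Haaland)
Major: h_f = f(L/D)·V²/2g = 0.01794·2658·0.2580 = 12.30 m
Minor: ΣK = 20.7; h_m = ΣK·V²/2g = 5.335 m
Total H_L = 12.30 + 5.335 = 17.64 m

H_L ≈ 17.6 m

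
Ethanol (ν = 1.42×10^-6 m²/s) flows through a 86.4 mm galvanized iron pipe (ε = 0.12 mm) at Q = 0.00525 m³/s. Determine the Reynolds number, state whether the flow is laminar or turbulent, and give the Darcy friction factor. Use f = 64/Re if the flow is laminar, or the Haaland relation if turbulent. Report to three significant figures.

V = 4Q/(πD²) = 0.8955 m/s
Re = VD/ν = 0.8955·0.0864/1.42×10^-6 = 5.45×10^4
Re > 4000 → turbulent; ε/D = 0.00139
Haaland: f = 0.02454

Re ≈ 5.45×10^4; turbulent; f ≈ 0.0245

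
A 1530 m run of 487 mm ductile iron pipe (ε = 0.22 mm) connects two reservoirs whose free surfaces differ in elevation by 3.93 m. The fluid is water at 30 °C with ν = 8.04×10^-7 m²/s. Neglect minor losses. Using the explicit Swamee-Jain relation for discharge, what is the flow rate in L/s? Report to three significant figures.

Swamee-Jain (Type II): Q = -0.965·√(gD⁵h_f/L)·ln[ε/(3.7D) + √(3.17ν²L/(gD³h_f))]
√(gD⁵h_f/L) = √(9.81·0.487⁵·3.93/1530) = 0.02627
ε/(3.7D) = 1.22×10^-4; √(3.17ν²L/(gD³h_f)) = 2.65×10^-5
Q = -0.965·0.02627·ln(1.486×10^-4) = 0.2235 m³/s
Check: V = 1.20 m/s, Re = 7.27×10^5, f = 0.01716, h_f = 3.96 m ≈ 3.93 m ✓

Q ≈ 223 L/s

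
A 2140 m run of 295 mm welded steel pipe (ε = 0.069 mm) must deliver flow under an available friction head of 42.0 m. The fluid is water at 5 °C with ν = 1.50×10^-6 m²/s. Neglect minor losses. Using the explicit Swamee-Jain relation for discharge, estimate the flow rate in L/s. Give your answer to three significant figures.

Q ≈ 184 L/s

Swamee-Jain (Type II): Q = -0.965·√(gD⁵h_f/L)·ln[ε/(3.7D) + √(3.17ν²L/(gD³h_f))]
√(gD⁵h_f/L) = √(9.81·0.295⁵·42.0/2140) = 0.02074
ε/(3.7D) = 6.32×10^-5; √(3.17ν²L/(gD³h_f)) = 3.80×10^-5
Q = -0.965·0.02074·ln(1.012×10^-4) = 0.1841 m³/s
Check: V = 2.69 m/s, Re = 5.30×10^5, f = 0.01575, h_f = 42.2 m ≈ 42.0 m ✓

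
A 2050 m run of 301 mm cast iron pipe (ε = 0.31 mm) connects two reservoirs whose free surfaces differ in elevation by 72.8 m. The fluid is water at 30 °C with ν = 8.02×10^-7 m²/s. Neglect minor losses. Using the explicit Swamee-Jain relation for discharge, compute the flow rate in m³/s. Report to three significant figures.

Q ≈ 0.230 m³/s

Swamee-Jain (Type II): Q = -0.965·√(gD⁵h_f/L)·ln[ε/(3.7D) + √(3.17ν²L/(gD³h_f))]
√(gD⁵h_f/L) = √(9.81·0.301⁵·72.8/2050) = 0.02934
ε/(3.7D) = 2.78×10^-4; √(3.17ν²L/(gD³h_f)) = 1.46×10^-5
Q = -0.965·0.02934·ln(2.930×10^-4) = 0.2303 m³/s
Check: V = 3.24 m/s, Re = 1.21×10^6, f = 0.02010, h_f = 73.1 m ≈ 72.8 m ✓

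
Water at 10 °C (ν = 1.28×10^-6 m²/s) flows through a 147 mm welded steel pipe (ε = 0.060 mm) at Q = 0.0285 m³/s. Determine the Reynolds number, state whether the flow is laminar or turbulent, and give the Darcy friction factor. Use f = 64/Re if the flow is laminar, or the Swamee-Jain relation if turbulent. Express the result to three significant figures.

Re ≈ 1.93×10^5; turbulent; f ≈ 0.0185

V = 4Q/(πD²) = 1.679 m/s
Re = VD/ν = 1.679·0.147/1.28×10^-6 = 1.93×10^5
Re > 4000 → turbulent; ε/D = 4.08×10^-4
Swamee-Jain: f = 0.01850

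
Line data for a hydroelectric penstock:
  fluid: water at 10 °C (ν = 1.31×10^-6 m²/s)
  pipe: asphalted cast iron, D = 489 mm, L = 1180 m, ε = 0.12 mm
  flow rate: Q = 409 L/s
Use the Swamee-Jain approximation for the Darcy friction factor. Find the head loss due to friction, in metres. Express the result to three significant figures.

V = 4Q/(πD²) = 4·0.409/(π·0.489²) = 2.178 m/s
Re = VD/ν = 2.178·0.489/1.31×10^-6 = 8.13×10^5 → turbulent
ε/D = 0.12/489 = 2.45×10^-4
Swamee-Jain: f = 0.01541
h_f = f(L/D)V²/(2g) = 0.01541·(1180/0.489)·2.178²/(2·9.81) = 8.990 m

h_f ≈ 8.99 m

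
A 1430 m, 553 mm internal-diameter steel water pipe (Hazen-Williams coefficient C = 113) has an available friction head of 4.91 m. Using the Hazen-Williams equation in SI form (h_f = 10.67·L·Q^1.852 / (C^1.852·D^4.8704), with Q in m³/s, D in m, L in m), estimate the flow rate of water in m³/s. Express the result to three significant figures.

Rearranging: Q = [h_f·C^1.852·D^4.8704 / (10.67·L)]^(1/1.852)
Q = [4.91·113^1.852·0.553^4.8704 / (10.67·1430)]^0.540 = 0.3096 m³/s

Q ≈ 0.310 m³/s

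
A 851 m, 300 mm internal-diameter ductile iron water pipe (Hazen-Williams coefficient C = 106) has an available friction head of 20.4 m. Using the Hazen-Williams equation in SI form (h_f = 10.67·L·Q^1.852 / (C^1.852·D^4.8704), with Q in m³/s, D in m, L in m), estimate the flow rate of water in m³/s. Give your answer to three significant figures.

Q ≈ 0.166 m³/s

Rearranging: Q = [h_f·C^1.852·D^4.8704 / (10.67·L)]^(1/1.852)
Q = [20.4·106^1.852·0.300^4.8704 / (10.67·851)]^0.540 = 0.1660 m³/s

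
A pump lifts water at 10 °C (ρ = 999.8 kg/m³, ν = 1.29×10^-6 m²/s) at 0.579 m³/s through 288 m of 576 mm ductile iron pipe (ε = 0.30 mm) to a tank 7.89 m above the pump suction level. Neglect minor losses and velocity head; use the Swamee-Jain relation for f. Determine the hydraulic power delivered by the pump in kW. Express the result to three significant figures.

P_hyd ≈ 57.3 kW

V = 4Q/(πD²) = 2.222 m/s; Re = 9.92×10^5; ε/D = 5.21×10^-4; f = 0.01744
h_f = f(L/D)V²/2g = 2.195 m
Total head H = z + h_f = 7.89 + 2.195 = 10.08 m
P_hyd = ρgQH = 999.8·9.81·0.579·10.08 = 57.27 kW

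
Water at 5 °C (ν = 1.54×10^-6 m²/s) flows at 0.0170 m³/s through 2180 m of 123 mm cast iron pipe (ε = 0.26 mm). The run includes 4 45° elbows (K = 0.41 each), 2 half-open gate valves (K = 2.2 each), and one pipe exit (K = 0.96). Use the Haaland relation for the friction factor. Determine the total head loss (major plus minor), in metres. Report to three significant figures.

V = 4Q/(πD²) = 1.431 m/s; V²/2g = 0.1043 m
Re = 1.14×10^5, ε/D = 0.00211 → f = 0.02510 (Haaland)
Major: h_f = f(L/D)·V²/2g = 0.02510·17724·0.1043 = 46.42 m
Minor: ΣK = 7.00; h_m = ΣK·V²/2g = 0.7303 m
Total H_L = 46.42 + 0.7303 = 47.15 m

H_L ≈ 47.1 m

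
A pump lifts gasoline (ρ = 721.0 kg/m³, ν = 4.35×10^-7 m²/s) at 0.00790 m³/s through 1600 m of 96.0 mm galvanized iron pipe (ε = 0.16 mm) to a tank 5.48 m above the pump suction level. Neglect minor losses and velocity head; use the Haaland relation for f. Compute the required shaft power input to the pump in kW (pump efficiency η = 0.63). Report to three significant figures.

V = 4Q/(πD²) = 1.091 m/s; Re = 2.41×10^5; ε/D = 0.00167; f = 0.02311
h_f = f(L/D)V²/2g = 23.39 m
Total head H = z + h_f = 5.48 + 23.39 = 28.87 m
P_hyd = ρgQH = 721.0·9.81·0.00790·28.87 = 1.613 kW
P_shaft = P_hyd/η = 1.613/0.63 = 2.560 kW

P_shaft ≈ 2.56 kW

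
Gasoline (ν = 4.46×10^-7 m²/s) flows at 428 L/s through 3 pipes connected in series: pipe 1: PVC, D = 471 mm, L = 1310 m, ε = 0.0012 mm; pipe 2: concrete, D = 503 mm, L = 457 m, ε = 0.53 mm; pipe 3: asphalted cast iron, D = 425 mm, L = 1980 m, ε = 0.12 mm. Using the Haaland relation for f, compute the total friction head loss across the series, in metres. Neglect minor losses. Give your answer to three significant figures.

H ≈ 45.3 m

Pipe 1: V = 2.456 m/s, Re = 2.59×10^6, ε/D = 2.55×10^-6, f = 0.01001, h_1 = f(L/D)V²/2g = 8.565 m
Pipe 2: V = 2.154 m/s, Re = 2.43×10^6, ε/D = 0.00105, f = 0.02003, h_2 = f(L/D)V²/2g = 4.304 m
Pipe 3: V = 3.017 m/s, Re = 2.87×10^6, ε/D = 2.82×10^-4, f = 0.01502, h_3 = f(L/D)V²/2g = 32.46 m
Series → Q common, losses add: H = Σh = 45.33 m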